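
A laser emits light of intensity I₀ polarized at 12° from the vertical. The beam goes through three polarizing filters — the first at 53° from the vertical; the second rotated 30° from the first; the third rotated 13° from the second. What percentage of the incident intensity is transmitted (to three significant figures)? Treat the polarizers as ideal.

≈ 40.6%

I₁ = I₀ cos²(53° − 12°) = I₀ cos²(41°) = 0.5696 I₀.
I₂ = I₁ cos²(30°) = 0.5696 · 0.75 I₀ = 0.4272 I₀.
I₃ = I₂ cos²(13°) = 0.4272 · 0.9494 I₀ = 0.4056 I₀.
That is 40.56% of the incident intensity.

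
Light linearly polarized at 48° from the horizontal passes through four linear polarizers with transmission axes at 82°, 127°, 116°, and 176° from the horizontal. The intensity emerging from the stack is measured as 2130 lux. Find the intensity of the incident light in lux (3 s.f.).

I₀ ≈ 2.57e4 lux

By Malus's law, I₁ = I₀ cos²(82° − 48°) = I₀ cos²(34°) = 0.6873 I₀.
I₂ = I₁ cos²(127° − 82°) = 0.6873 I₀ · cos²(45°) = 0.3437 I₀.
I₃ = I₂ cos²(116° − 127°) = 0.3437 I₀ · cos²(11°) = 0.3311 I₀.
I₄ = I₃ cos²(176° − 116°) = 0.3311 I₀ · cos²(60°) = 0.08278 I₀.
So 2130 lux = 0.08278 I₀, giving I₀ = 2130/0.08278 = 2.573e+04 lux.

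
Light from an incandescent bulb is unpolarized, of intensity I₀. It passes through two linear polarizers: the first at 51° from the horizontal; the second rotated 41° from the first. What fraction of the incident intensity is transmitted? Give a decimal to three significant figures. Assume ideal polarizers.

≈ 0.285 I₀

Unpolarized light through the first polarizer → I₁ = ½ I₀, now polarized at 51°.
I₂ = I₁ cos²(41°) = 0.5 · 0.5696 I₀ = 0.2848 I₀.
Transmitted fraction = 0.2848.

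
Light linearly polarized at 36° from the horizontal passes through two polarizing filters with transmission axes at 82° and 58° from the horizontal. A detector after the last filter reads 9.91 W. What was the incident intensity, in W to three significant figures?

I₀ ≈ 24.6 W

I₁ = I₀ cos²(82° − 36°) = I₀ cos²(46°) = 0.4826 I₀.
I₂ = I₁ cos²(58° − 82°) = 0.4826 I₀ · cos²(24°) = 0.4027 I₀.
So 9.91 W = 0.4027 I₀, giving I₀ = 9.91/0.4027 = 24.61 W.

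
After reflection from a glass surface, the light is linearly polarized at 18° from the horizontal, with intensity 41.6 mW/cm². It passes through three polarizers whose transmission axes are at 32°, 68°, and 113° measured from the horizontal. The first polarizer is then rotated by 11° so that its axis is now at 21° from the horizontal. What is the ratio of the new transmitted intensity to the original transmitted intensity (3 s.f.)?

Before rotation:
By Malus's law, I₁ = I₀ cos²(32° − 18°) = I₀ cos²(14°) = 0.9415 I₀.
I₂ = I₁ cos²(68° − 32°) = 0.9415 I₀ · cos²(36°) = 0.6162 I₀.
I₃ = I₂ cos²(113° − 68°) = 0.6162 I₀ · cos²(45°) = 0.3081 I₀.
After rotation:
I₁ = I₀ cos²(21° − 18°) = I₀ cos²(3°) = 0.9973 I₀.
I₂ = I₁ cos²(68° − 21°) = 0.9973 I₀ · cos²(47°) = 0.4638 I₀.
I₃ = I₂ cos²(113° − 68°) = 0.4638 I₀ · cos²(45°) = 0.2319 I₀.
Ratio = 0.2319 / 0.3081 = 0.7528.

I_new/I_old ≈ 0.753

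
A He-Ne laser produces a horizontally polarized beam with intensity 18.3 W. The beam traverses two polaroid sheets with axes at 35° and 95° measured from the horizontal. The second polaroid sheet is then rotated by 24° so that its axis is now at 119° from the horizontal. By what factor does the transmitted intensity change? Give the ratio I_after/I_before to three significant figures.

I_new/I_old ≈ 0.0437

Before rotation:
I₁ = I₀ cos²(35° − 0°) = I₀ cos²(35°) = 0.671 I₀.
I₂ = I₁ cos²(95° − 35°) = 0.671 I₀ · cos²(60°) = 0.1678 I₀.
After rotation:
I₁ = I₀ cos²(35° − 0°) = I₀ cos²(35°) = 0.671 I₀.
I₂ = I₁ cos²(119° − 35°) = 0.671 I₀ · cos²(84°) = 0.007332 I₀.
Ratio = 0.007332 / 0.1678 = 0.0437.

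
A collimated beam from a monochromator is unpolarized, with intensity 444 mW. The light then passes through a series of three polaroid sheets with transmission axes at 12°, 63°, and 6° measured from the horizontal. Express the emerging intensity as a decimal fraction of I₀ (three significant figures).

Unpolarized light through the first polarizer → I₁ = 444 mW/2 = 222 mW, polarized at 12°.
I₂ = I₁ · cos²(51°) = 222 · 0.396 = 87.92 mW.
I₃ = I₂ · cos²(57°) = 87.92 · 0.2966 = 26.08 mW.
Transmitted fraction = 0.05874.

I/I₀ ≈ 0.0587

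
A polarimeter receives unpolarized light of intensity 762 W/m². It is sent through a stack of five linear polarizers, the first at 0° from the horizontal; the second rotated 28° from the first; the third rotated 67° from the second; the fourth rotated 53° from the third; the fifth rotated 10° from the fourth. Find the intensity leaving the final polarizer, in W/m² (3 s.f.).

I ≈ 15.9 W/m²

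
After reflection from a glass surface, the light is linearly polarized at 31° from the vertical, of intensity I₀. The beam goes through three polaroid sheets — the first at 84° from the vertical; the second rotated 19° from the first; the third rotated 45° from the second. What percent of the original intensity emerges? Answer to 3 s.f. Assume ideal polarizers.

I₁ = I₀ cos²(84° − 31°) = I₀ cos²(53°) = 0.3622 I₀.
I₂ = I₁ cos²(19°) = 0.3622 · 0.894 I₀ = 0.3238 I₀.
I₃ = I₂ cos²(45°) = 0.3238 · 0.5 I₀ = 0.1619 I₀.
That is 16.19% of the incident intensity.

≈ 16.2%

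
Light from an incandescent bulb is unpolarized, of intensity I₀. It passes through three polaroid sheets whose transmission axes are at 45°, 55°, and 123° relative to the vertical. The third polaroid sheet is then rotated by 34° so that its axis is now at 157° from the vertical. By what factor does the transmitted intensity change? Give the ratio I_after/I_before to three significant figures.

I_new/I_old ≈ 0.308

Before rotation:
Unpolarized light through the first polarizer → I₁ = ½ I₀, now polarized at 45°.
I₂ = I₁ cos²(55° − 45°) = 0.5 I₀ · cos²(10°) = 0.4849 I₀.
I₃ = I₂ cos²(123° − 55°) = 0.4849 I₀ · cos²(68°) = 0.06805 I₀.
After rotation:
Unpolarized light through the first polarizer → I₁ = ½ I₀, now polarized at 45°.
I₂ = I₁ cos²(55° − 45°) = 0.5 I₀ · cos²(10°) = 0.4849 I₀.
Angle between axes 2 and 3: 78°. I₃ = 0.4849 I₀ · cos²(78°) = 0.02096 I₀.
Ratio = 0.02096 / 0.06805 = 0.308.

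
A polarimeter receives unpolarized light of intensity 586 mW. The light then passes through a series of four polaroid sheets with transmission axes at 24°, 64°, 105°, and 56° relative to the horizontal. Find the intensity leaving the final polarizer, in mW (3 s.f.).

Unpolarized light through the first polarizer → I₁ = 586 mW/2 = 293 mW, polarized at 24°.
I₂ = I₁ · cos²(40°) = 293 · 0.5868 = 171.9 mW.
I₃ = I₂ · cos²(41°) = 171.9 · 0.5696 = 97.93 mW.
I₄ = I₃ · cos²(49°) = 97.93 · 0.4304 = 42.15 mW.

I ≈ 42.2 mW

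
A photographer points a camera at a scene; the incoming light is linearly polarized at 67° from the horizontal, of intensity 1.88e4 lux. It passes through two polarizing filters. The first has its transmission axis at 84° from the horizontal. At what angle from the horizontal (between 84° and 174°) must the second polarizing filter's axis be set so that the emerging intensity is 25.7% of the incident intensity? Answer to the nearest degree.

By Malus's law, I₁ = I₀ cos²(84° − 67°) = I₀ cos²(17°) = 0.9145 I₀.
Need I₂/I₀ = 0.257, so cos²(θ − 84°) = 0.257 / 0.9145 = 0.281.
θ − 84° = arccos(√0.281) = 58.0°, giving θ ≈ 84 + 58.0 = 142.0°.

θ ≈ 142°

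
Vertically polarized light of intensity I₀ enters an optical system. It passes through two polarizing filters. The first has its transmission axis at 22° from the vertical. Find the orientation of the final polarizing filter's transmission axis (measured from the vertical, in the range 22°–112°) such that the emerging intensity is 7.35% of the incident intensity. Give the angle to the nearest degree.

θ ≈ 95°

By Malus's law, I₁ = I₀ cos²(22° − 0°) = I₀ cos²(22°) = 0.8597 I₀.
Need I₂/I₀ = 0.0735, so cos²(θ − 22°) = 0.0735 / 0.8597 = 0.0855.
θ − 22° = arccos(√0.0855) = 73.0°, giving θ ≈ 22 + 73.0 = 95.0°.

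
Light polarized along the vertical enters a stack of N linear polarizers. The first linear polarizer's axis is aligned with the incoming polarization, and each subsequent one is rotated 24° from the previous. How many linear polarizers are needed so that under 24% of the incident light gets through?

N = 9

First polarizer is aligned with the polarization: full transmission.
Each further stage multiplies by cos²(24°) = 0.8346.
After N polarizers: T = 0.8346^(N−1). Require T < 0.24 ⇒ N−1 > ln(0.24)/ln(0.8346) = 7.89, so N−1 ≥ 8 and N = 9.
Check: N=9 gives T = 0.2353 < 0.24; N=8 gives T = 0.282.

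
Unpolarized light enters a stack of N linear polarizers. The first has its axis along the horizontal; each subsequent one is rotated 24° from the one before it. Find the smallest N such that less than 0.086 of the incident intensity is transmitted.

N = 11

First polarizer halves the unpolarized light: factor 1/2.
Each further stage multiplies by cos²(24°) = 0.8346.
After N polarizers: T = 0.5·0.8346^(N−1). Require T < 0.086 ⇒ N−1 > ln(0.086/0.5)/ln(0.8346) = 9.73, so N−1 ≥ 10 and N = 11.
Check: N=11 gives T = 0.08195 < 0.086; N=10 gives T = 0.0982.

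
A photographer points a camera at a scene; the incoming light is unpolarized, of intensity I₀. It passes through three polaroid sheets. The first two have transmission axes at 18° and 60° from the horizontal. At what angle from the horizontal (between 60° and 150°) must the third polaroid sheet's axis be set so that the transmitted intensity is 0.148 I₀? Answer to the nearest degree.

Unpolarized light through the first polarizer → I₁ = ½ I₀, now polarized at 18°.
I₂ = I₁ cos²(60° − 18°) = 0.5 I₀ · cos²(42°) = 0.2761 I₀.
Need I₃/I₀ = 0.148, so cos²(θ − 60°) = 0.148 / 0.2761 = 0.536.
θ − 60° = arccos(√0.536) = 42.9°, giving θ ≈ 60 + 42.9 = 102.9°.

θ ≈ 103°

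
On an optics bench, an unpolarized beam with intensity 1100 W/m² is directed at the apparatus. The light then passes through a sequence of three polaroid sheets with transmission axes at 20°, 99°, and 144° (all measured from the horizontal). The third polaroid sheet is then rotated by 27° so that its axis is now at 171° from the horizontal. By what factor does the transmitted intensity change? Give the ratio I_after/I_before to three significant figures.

Before rotation:
Unpolarized light through the first polarizer → I₁ = ½ I₀, now polarized at 20°.
I₂ = I₁ cos²(99° − 20°) = 0.5 I₀ · cos²(79°) = 0.0182 I₀.
I₃ = I₂ cos²(144° − 99°) = 0.0182 I₀ · cos²(45°) = 0.009102 I₀.
After rotation:
Unpolarized light through the first polarizer → I₁ = ½ I₀, now polarized at 20°.
I₂ = I₁ cos²(99° − 20°) = 0.5 I₀ · cos²(79°) = 0.0182 I₀.
I₃ = I₂ cos²(171° − 99°) = 0.0182 I₀ · cos²(72°) = 0.001738 I₀.
Ratio = 0.001738 / 0.009102 = 0.191.

I_new/I_old ≈ 0.191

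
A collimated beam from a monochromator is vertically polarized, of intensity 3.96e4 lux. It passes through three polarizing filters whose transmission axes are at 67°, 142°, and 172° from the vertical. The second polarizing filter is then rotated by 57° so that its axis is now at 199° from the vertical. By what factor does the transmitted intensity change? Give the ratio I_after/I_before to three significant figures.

Before rotation:
By Malus's law, I₁ = I₀ cos²(67° − 0°) = I₀ cos²(67°) = 0.1527 I₀.
I₂ = I₁ cos²(142° − 67°) = 0.1527 I₀ · cos²(75°) = 0.01023 I₀.
I₃ = I₂ cos²(172° − 142°) = 0.01023 I₀ · cos²(30°) = 0.00767 I₀.
After rotation:
I₁ = I₀ cos²(67° − 0°) = I₀ cos²(67°) = 0.1527 I₀.
Angle between axes 1 and 2: 48°. I₂ = 0.1527 I₀ · cos²(48°) = 0.06836 I₀.
I₃ = I₂ cos²(172° − 199°) = 0.06836 I₀ · cos²(27°) = 0.05427 I₀.
Ratio = 0.05427 / 0.00767 = 7.075.

I_new/I_old ≈ 7.08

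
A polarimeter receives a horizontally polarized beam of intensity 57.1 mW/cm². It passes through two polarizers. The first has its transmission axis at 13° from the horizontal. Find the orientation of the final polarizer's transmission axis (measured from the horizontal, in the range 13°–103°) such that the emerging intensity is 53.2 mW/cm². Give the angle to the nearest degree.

θ ≈ 21°

I₁ = I₀ cos²(13° − 0°) = I₀ cos²(13°) = 0.9494 I₀.
Target fraction: 53.2 / 57.1 mW/cm² = 0.9317 of I₀.
Need I₂/I₀ = 0.9317, so cos²(θ − 13°) = 0.9317 / 0.9494 = 0.9814.
θ − 13° = arccos(√0.9814) = 7.8°, giving θ ≈ 13 + 7.8 = 20.8°.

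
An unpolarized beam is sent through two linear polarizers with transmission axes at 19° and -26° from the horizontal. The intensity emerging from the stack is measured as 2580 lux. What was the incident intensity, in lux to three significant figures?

I₀ ≈ 1.03e4 lux

Unpolarized light through the first polarizer → I₁ = ½ I₀, now polarized at 19°.
I₂ = I₁ cos²(-26° − 19°) = 0.5 I₀ · cos²(45°) = 0.25 I₀.
So 2580 lux = 0.25 I₀, giving I₀ = 2580/0.25 = 1.032e+04 lux.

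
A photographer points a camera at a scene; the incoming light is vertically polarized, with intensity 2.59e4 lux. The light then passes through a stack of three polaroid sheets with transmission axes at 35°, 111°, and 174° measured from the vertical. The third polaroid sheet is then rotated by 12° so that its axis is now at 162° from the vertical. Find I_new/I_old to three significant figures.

I_new/I_old ≈ 1.92

Before rotation:
By Malus's law, I₁ = I₀ cos²(35° − 0°) = I₀ cos²(35°) = 0.671 I₀.
I₂ = I₁ cos²(111° − 35°) = 0.671 I₀ · cos²(76°) = 0.03927 I₀.
I₃ = I₂ cos²(174° − 111°) = 0.03927 I₀ · cos²(63°) = 0.008094 I₀.
After rotation:
I₁ = I₀ cos²(35° − 0°) = I₀ cos²(35°) = 0.671 I₀.
I₂ = I₁ cos²(111° − 35°) = 0.671 I₀ · cos²(76°) = 0.03927 I₀.
I₃ = I₂ cos²(162° − 111°) = 0.03927 I₀ · cos²(51°) = 0.01555 I₀.
Ratio = 0.01555 / 0.008094 = 1.922.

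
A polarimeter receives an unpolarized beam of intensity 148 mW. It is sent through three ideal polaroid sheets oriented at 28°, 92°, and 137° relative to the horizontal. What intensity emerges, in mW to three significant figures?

I ≈ 7.11 mW

Unpolarized light through the first polarizer → I₁ = 148 mW/2 = 74 mW, polarized at 28°.
I₂ = I₁ · cos²(64°) = 74 · 0.1922 = 14.22 mW.
I₃ = I₂ · cos²(45°) = 14.22 · 0.5 = 7.11 mW.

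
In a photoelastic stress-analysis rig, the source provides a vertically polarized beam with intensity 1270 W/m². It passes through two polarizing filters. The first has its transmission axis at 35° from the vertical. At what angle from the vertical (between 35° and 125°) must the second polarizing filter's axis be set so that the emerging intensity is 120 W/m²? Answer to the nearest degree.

θ ≈ 103°

I₁ = I₀ cos²(35° − 0°) = I₀ cos²(35°) = 0.671 I₀.
Target fraction: 120 / 1270 W/m² = 0.09449 of I₀.
Need I₂/I₀ = 0.09449, so cos²(θ − 35°) = 0.09449 / 0.671 = 0.1408.
θ − 35° = arccos(√0.1408) = 68.0°, giving θ ≈ 35 + 68.0 = 103.0°.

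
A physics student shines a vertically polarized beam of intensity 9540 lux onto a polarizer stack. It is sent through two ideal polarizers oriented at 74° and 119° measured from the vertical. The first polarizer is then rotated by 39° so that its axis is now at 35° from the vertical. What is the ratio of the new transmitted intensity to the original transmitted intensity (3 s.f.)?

Before rotation:
By Malus's law, I₁ = I₀ cos²(74° − 0°) = I₀ cos²(74°) = 0.07598 I₀.
I₂ = I₁ cos²(119° − 74°) = 0.07598 I₀ · cos²(45°) = 0.03799 I₀.
After rotation:
I₁ = I₀ cos²(35° − 0°) = I₀ cos²(35°) = 0.671 I₀.
I₂ = I₁ cos²(119° − 35°) = 0.671 I₀ · cos²(84°) = 0.007332 I₀.
Ratio = 0.007332 / 0.03799 = 0.193.

I_new/I_old ≈ 0.193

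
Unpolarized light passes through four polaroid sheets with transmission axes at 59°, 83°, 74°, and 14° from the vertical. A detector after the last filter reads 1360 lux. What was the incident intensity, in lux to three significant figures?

Unpolarized light through the first polarizer → I₁ = ½ I₀, now polarized at 59°.
I₂ = I₁ cos²(83° − 59°) = 0.5 I₀ · cos²(24°) = 0.4173 I₀.
I₃ = I₂ cos²(74° − 83°) = 0.4173 I₀ · cos²(9°) = 0.4071 I₀.
I₄ = I₃ cos²(14° − 74°) = 0.4071 I₀ · cos²(60°) = 0.1018 I₀.
So 1360 lux = 0.1018 I₀, giving I₀ = 1360/0.1018 = 1.336e+04 lux.

I₀ ≈ 1.34e4 lux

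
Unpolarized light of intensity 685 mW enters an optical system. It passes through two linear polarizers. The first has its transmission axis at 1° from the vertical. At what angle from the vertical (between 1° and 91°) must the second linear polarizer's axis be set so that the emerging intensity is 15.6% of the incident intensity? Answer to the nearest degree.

Unpolarized light through the first polarizer → I₁ = ½ I₀, now polarized at 1°.
Need I₂/I₀ = 0.156, so cos²(θ − 1°) = 0.156 / 0.5 = 0.312.
θ − 1° = arccos(√0.312) = 56.0°, giving θ ≈ 1 + 56.0 = 57.0°.

θ ≈ 57°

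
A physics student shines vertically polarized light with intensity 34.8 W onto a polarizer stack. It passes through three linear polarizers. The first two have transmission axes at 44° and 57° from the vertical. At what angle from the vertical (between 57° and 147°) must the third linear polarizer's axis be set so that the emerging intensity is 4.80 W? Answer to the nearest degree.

θ ≈ 115°

By Malus's law, I₁ = I₀ cos²(44° − 0°) = I₀ cos²(44°) = 0.5174 I₀.
I₂ = I₁ cos²(57° − 44°) = 0.5174 I₀ · cos²(13°) = 0.4913 I₀.
Target fraction: 4.80 / 34.8 W = 0.1379 of I₀.
Need I₃/I₀ = 0.1379, so cos²(θ − 57°) = 0.1379 / 0.4913 = 0.2808.
θ − 57° = arccos(√0.2808) = 58.0°, giving θ ≈ 57 + 58.0 = 115.0°.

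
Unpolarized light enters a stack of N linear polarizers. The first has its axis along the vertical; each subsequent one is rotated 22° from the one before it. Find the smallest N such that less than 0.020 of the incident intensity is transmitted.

N = 23

First polarizer halves the unpolarized light: factor 1/2.
Each further stage multiplies by cos²(22°) = 0.8597.
After N polarizers: T = 0.5·0.8597^(N−1). Require T < 0.020 ⇒ N−1 > ln(0.020/0.5)/ln(0.8597) = 21.29, so N−1 ≥ 22 and N = 23.
Check: N=23 gives T = 0.01796 < 0.020; N=22 gives T = 0.02089.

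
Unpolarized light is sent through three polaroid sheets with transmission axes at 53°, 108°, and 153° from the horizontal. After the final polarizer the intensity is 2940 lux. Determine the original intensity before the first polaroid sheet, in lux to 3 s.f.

I₀ ≈ 3.57e4 lux

Unpolarized light through the first polarizer → I₁ = ½ I₀, now polarized at 53°.
I₂ = I₁ cos²(108° − 53°) = 0.5 I₀ · cos²(55°) = 0.1645 I₀.
I₃ = I₂ cos²(153° − 108°) = 0.1645 I₀ · cos²(45°) = 0.08225 I₀.
So 2940 lux = 0.08225 I₀, giving I₀ = 2940/0.08225 = 3.575e+04 lux.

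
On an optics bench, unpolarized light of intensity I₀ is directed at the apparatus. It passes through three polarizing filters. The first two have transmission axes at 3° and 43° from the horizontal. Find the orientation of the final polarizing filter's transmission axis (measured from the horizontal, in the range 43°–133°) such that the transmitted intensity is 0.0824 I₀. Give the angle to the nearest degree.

θ ≈ 101°

Unpolarized light through the first polarizer → I₁ = ½ I₀, now polarized at 3°.
I₂ = I₁ cos²(43° − 3°) = 0.5 I₀ · cos²(40°) = 0.2934 I₀.
Need I₃/I₀ = 0.0824, so cos²(θ − 43°) = 0.0824 / 0.2934 = 0.2808.
θ − 43° = arccos(√0.2808) = 58.0°, giving θ ≈ 43 + 58.0 = 101.0°.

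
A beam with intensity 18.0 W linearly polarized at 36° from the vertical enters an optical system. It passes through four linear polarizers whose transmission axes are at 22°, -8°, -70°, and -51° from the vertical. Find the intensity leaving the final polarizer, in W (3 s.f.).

By Malus's law, I₁ = 18.0 W · cos²(14°) = 16.95 W.
I₂ = I₁ · cos²(30°) = 16.95 · 0.75 = 12.71 W.
I₃ = I₂ · cos²(62°) = 12.71 · 0.2204 = 2.801 W.
I₄ = I₃ · cos²(19°) = 2.801 · 0.894 = 2.504 W.

I ≈ 2.50 W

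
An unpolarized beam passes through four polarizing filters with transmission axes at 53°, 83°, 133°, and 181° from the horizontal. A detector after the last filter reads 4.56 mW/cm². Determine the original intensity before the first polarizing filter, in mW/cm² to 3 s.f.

I₀ ≈ 65.7 mW/cm²

Unpolarized light through the first polarizer → I₁ = ½ I₀, now polarized at 53°.
I₂ = I₁ cos²(83° − 53°) = 0.5 I₀ · cos²(30°) = 0.375 I₀.
I₃ = I₂ cos²(133° − 83°) = 0.375 I₀ · cos²(50°) = 0.1549 I₀.
I₄ = I₃ cos²(181° − 133°) = 0.1549 I₀ · cos²(48°) = 0.06937 I₀.
So 4.56 mW/cm² = 0.06937 I₀, giving I₀ = 4.56/0.06937 = 65.73 mW/cm².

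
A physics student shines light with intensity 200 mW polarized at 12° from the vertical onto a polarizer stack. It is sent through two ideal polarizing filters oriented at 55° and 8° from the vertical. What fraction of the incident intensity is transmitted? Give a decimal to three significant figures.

I/I₀ ≈ 0.249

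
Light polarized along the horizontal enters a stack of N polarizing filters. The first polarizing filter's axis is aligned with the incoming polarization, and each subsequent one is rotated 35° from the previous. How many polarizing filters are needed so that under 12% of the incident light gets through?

First polarizer is aligned with the polarization: full transmission.
Each further stage multiplies by cos²(35°) = 0.671.
After N polarizers: T = 0.671^(N−1). Require T < 0.12 ⇒ N−1 > ln(0.12)/ln(0.671) = 5.31, so N−1 ≥ 6 and N = 7.
Check: N=7 gives T = 0.09128 < 0.12; N=6 gives T = 0.136.

N = 7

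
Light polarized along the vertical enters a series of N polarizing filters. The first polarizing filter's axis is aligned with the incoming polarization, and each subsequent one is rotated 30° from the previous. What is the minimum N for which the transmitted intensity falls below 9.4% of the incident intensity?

N = 10

First polarizer is aligned with the polarization: full transmission.
Each further stage multiplies by cos²(30°) = 0.75.
After N polarizers: T = 0.75^(N−1). Require T < 0.094 ⇒ N−1 > ln(0.094)/ln(0.75) = 8.22, so N−1 ≥ 9 and N = 10.
Check: N=10 gives T = 0.07508 < 0.094; N=9 gives T = 0.1001.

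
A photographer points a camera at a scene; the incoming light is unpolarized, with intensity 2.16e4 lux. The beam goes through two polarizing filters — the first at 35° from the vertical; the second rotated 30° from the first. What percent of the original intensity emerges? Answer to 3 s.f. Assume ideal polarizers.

≈ 37.5%

Unpolarized light through the first polarizer → I₁ = 2.16e4 lux/2 = 1.08e+04 lux, polarized at 35°.
I₂ = I₁ · cos²(30°) = 1.08e+04 · 0.75 = 8100 lux.
That is 37.5% of the incident intensity.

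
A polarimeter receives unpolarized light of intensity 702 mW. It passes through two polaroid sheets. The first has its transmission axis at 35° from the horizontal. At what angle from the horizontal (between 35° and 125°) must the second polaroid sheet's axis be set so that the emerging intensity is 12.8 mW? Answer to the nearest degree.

θ ≈ 114°

Unpolarized light through the first polarizer → I₁ = ½ I₀, now polarized at 35°.
Target fraction: 12.8 / 702 mW = 0.01823 of I₀.
Need I₂/I₀ = 0.01823, so cos²(θ − 35°) = 0.01823 / 0.5 = 0.03647.
θ − 35° = arccos(√0.03647) = 79.0°, giving θ ≈ 35 + 79.0 = 114.0°.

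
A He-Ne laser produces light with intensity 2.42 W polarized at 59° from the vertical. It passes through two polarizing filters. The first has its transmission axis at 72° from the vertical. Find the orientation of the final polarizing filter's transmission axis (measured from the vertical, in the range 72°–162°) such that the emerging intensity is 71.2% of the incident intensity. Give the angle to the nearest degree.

I₁ = I₀ cos²(72° − 59°) = I₀ cos²(13°) = 0.9494 I₀.
Need I₂/I₀ = 0.712, so cos²(θ − 72°) = 0.712 / 0.9494 = 0.7499.
θ − 72° = arccos(√0.7499) = 30.0°, giving θ ≈ 72 + 30.0 = 102.0°.

θ ≈ 102°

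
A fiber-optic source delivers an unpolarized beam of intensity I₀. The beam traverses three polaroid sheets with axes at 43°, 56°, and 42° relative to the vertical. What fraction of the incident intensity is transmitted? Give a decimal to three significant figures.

≈ 0.447 I₀

Unpolarized light through the first polarizer → I₁ = ½ I₀, now polarized at 43°.
I₂ = I₁ cos²(56° − 43°) = 0.5 I₀ · cos²(13°) = 0.4747 I₀.
I₃ = I₂ cos²(42° − 56°) = 0.4747 I₀ · cos²(14°) = 0.4469 I₀.
Transmitted fraction = 0.4469.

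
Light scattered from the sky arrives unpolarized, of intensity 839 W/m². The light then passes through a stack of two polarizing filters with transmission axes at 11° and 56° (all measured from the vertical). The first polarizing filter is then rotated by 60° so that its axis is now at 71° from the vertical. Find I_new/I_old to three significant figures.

Before rotation:
Unpolarized light through the first polarizer → I₁ = ½ I₀, now polarized at 11°.
I₂ = I₁ cos²(56° − 11°) = 0.5 I₀ · cos²(45°) = 0.25 I₀.
After rotation:
Unpolarized light through the first polarizer → I₁ = ½ I₀, now polarized at 71°.
I₂ = I₁ cos²(56° − 71°) = 0.5 I₀ · cos²(15°) = 0.4665 I₀.
Ratio = 0.4665 / 0.25 = 1.866.

I_new/I_old ≈ 1.87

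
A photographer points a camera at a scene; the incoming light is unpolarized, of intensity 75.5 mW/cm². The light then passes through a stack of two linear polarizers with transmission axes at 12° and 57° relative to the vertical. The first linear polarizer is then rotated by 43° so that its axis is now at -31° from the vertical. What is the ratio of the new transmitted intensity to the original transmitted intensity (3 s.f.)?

I_new/I_old ≈ 0.00244

Before rotation:
Unpolarized light through the first polarizer → I₁ = ½ I₀, now polarized at 12°.
I₂ = I₁ cos²(57° − 12°) = 0.5 I₀ · cos²(45°) = 0.25 I₀.
After rotation:
Unpolarized light through the first polarizer → I₁ = ½ I₀, now polarized at -31°.
I₂ = I₁ cos²(57° + 31°) = 0.5 I₀ · cos²(88°) = 0.000609 I₀.
Ratio = 0.000609 / 0.25 = 0.002436.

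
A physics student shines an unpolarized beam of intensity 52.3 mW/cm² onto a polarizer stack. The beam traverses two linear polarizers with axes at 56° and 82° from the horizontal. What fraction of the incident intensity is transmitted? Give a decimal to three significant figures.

Unpolarized light through the first polarizer → I₁ = 52.3 mW/cm²/2 = 26.15 mW/cm², polarized at 56°.
I₂ = I₁ · cos²(26°) = 26.15 · 0.8078 = 21.12 mW/cm².
Transmitted fraction = 0.4039.

I/I₀ ≈ 0.404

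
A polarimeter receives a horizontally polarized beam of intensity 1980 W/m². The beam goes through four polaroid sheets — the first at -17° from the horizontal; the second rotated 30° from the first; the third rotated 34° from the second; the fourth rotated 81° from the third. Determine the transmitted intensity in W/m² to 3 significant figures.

I ≈ 22.8 W/m²

By Malus's law, I₁ = 1980 W/m² · cos²(17°) = 1811 W/m².
I₂ = I₁ · cos²(30°) = 1811 · 0.75 = 1358 W/m².
I₃ = I₂ · cos²(34°) = 1358 · 0.6873 = 933.4 W/m².
I₄ = I₃ · cos²(81°) = 933.4 · 0.02447 = 22.84 W/m².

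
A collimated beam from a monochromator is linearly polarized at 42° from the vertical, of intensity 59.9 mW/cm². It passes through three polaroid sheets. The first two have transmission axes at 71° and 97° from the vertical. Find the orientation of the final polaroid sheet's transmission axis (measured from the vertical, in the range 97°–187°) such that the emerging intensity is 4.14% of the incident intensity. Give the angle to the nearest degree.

θ ≈ 172°

By Malus's law, I₁ = I₀ cos²(71° − 42°) = I₀ cos²(29°) = 0.765 I₀.
I₂ = I₁ cos²(97° − 71°) = 0.765 I₀ · cos²(26°) = 0.618 I₀.
Need I₃/I₀ = 0.0414, so cos²(θ − 97°) = 0.0414 / 0.618 = 0.06699.
θ − 97° = arccos(√0.06699) = 75.0°, giving θ ≈ 97 + 75.0 = 172.0°.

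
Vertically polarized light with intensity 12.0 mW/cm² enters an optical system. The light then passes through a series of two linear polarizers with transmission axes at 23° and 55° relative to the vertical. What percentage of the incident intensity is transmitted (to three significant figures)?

I₁ = 12.0 mW/cm² · cos²(23°) = 10.17 mW/cm².
I₂ = I₁ · cos²(32°) = 10.17 · 0.7192 = 7.313 mW/cm².
That is 60.94% of the incident intensity.

≈ 60.9%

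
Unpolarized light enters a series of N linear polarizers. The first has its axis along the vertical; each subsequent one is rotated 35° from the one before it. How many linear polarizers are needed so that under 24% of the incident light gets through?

N = 3

First polarizer halves the unpolarized light: factor 1/2.
Each further stage multiplies by cos²(35°) = 0.671.
After N polarizers: T = 0.5·0.671^(N−1). Require T < 0.24 ⇒ N−1 > ln(0.24/0.5)/ln(0.671) = 1.84, so N−1 ≥ 2 and N = 3.
Check: N=3 gives T = 0.2251 < 0.24; N=2 gives T = 0.3355.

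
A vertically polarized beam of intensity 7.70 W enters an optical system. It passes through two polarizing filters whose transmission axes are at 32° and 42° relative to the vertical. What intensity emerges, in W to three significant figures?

I₁ = 7.70 W · cos²(32°) = 5.538 W.
I₂ = I₁ · cos²(10°) = 5.538 · 0.9698 = 5.371 W.

I ≈ 5.37 W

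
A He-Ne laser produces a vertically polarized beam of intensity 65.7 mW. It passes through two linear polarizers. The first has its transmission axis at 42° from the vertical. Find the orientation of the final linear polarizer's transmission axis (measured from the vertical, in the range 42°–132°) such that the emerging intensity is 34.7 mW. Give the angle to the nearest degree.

By Malus's law, I₁ = I₀ cos²(42° − 0°) = I₀ cos²(42°) = 0.5523 I₀.
Target fraction: 34.7 / 65.7 mW = 0.5282 of I₀.
Need I₂/I₀ = 0.5282, so cos²(θ − 42°) = 0.5282 / 0.5523 = 0.9564.
θ − 42° = arccos(√0.9564) = 12.1°, giving θ ≈ 42 + 12.1 = 54.1°.

θ ≈ 54°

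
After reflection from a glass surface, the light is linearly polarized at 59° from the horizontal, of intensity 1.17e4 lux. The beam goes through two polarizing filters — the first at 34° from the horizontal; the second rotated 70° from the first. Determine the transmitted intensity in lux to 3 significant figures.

I ≈ 1120 lux

I₁ = 1.17e4 lux · cos²(25°) = 9610 lux.
I₂ = I₁ · cos²(70°) = 9610 · 0.117 = 1124 lux.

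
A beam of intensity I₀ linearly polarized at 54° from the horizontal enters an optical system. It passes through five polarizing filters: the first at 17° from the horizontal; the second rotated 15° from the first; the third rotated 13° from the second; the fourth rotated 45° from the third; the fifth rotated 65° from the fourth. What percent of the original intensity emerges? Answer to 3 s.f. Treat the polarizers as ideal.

By Malus's law, I₁ = I₀ cos²(17° − 54°) = I₀ cos²(37°) = 0.6378 I₀.
I₂ = I₁ cos²(15°) = 0.6378 · 0.933 I₀ = 0.5951 I₀.
I₃ = I₂ cos²(13°) = 0.5951 · 0.9494 I₀ = 0.565 I₀.
I₄ = I₃ cos²(45°) = 0.565 · 0.5 I₀ = 0.2825 I₀.
I₅ = I₄ cos²(65°) = 0.2825 · 0.1786 I₀ = 0.05045 I₀.
That is 5.045% of the incident intensity.

≈ 5.05%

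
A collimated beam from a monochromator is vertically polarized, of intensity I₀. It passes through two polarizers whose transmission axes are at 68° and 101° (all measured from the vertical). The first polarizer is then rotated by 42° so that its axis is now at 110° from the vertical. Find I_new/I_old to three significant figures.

Before rotation:
I₁ = I₀ cos²(68° − 0°) = I₀ cos²(68°) = 0.1403 I₀.
I₂ = I₁ cos²(101° − 68°) = 0.1403 I₀ · cos²(33°) = 0.0987 I₀.
After rotation:
I₁ = I₀ cos²(110° − 0°) = I₀ cos²(70°) = 0.117 I₀.
I₂ = I₁ cos²(101° − 110°) = 0.117 I₀ · cos²(9°) = 0.1141 I₀.
Ratio = 0.1141 / 0.0987 = 1.156.

I_new/I_old ≈ 1.16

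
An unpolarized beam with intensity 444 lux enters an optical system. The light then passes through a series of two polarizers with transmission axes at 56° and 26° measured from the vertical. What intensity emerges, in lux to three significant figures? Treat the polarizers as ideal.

I ≈ 167 lux

Unpolarized light through the first polarizer → I₁ = 444 lux/2 = 222 lux, polarized at 56°.
I₂ = I₁ · cos²(30°) = 222 · 0.75 = 166.5 lux.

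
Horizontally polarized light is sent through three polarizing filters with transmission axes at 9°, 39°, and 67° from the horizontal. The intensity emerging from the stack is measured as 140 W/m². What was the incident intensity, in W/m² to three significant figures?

I₀ ≈ 245 W/m²

I₁ = I₀ cos²(9° − 0°) = I₀ cos²(9°) = 0.9755 I₀.
I₂ = I₁ cos²(39° − 9°) = 0.9755 I₀ · cos²(30°) = 0.7316 I₀.
I₃ = I₂ cos²(67° − 39°) = 0.7316 I₀ · cos²(28°) = 0.5704 I₀.
So 140 W/m² = 0.5704 I₀, giving I₀ = 140/0.5704 = 245.4 W/m².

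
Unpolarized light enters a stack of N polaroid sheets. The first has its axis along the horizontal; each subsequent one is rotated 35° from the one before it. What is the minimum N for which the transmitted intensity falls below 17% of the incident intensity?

First polarizer halves the unpolarized light: factor 1/2.
Each further stage multiplies by cos²(35°) = 0.671.
After N polarizers: T = 0.5·0.671^(N−1). Require T < 0.17 ⇒ N−1 > ln(0.17/0.5)/ln(0.671) = 2.70, so N−1 ≥ 3 and N = 4.
Check: N=4 gives T = 0.1511 < 0.17; N=3 gives T = 0.2251.

N = 4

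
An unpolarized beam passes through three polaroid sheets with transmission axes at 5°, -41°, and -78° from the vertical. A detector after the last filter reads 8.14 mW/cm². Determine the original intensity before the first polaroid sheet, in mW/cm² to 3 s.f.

Unpolarized light through the first polarizer → I₁ = ½ I₀, now polarized at 5°.
I₂ = I₁ cos²(-41° − 5°) = 0.5 I₀ · cos²(46°) = 0.2413 I₀.
I₃ = I₂ cos²(-78° + 41°) = 0.2413 I₀ · cos²(37°) = 0.1539 I₀.
So 8.14 mW/cm² = 0.1539 I₀, giving I₀ = 8.14/0.1539 = 52.89 mW/cm².

I₀ ≈ 52.9 mW/cm²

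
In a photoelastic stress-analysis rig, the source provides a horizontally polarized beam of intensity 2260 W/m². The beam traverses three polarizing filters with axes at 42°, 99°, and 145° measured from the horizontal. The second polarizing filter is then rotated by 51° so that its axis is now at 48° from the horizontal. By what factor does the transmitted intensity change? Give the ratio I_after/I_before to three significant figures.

Before rotation:
I₁ = I₀ cos²(42° − 0°) = I₀ cos²(42°) = 0.5523 I₀.
I₂ = I₁ cos²(99° − 42°) = 0.5523 I₀ · cos²(57°) = 0.1638 I₀.
I₃ = I₂ cos²(145° − 99°) = 0.1638 I₀ · cos²(46°) = 0.07905 I₀.
After rotation:
I₁ = I₀ cos²(42° − 0°) = I₀ cos²(42°) = 0.5523 I₀.
I₂ = I₁ cos²(48° − 42°) = 0.5523 I₀ · cos²(6°) = 0.5462 I₀.
Angle between axes 2 and 3: 83°. I₃ = 0.5462 I₀ · cos²(83°) = 0.008113 I₀.
Ratio = 0.008113 / 0.07905 = 0.1026.

I_new/I_old ≈ 0.103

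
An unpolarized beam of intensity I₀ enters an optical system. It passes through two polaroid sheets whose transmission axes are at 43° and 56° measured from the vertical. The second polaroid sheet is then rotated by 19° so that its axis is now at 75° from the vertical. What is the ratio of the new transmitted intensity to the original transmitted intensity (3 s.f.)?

I_new/I_old ≈ 0.758

Before rotation:
Unpolarized light through the first polarizer → I₁ = ½ I₀, now polarized at 43°.
I₂ = I₁ cos²(56° − 43°) = 0.5 I₀ · cos²(13°) = 0.4747 I₀.
After rotation:
Unpolarized light through the first polarizer → I₁ = ½ I₀, now polarized at 43°.
I₂ = I₁ cos²(75° − 43°) = 0.5 I₀ · cos²(32°) = 0.3596 I₀.
Ratio = 0.3596 / 0.4747 = 0.7575.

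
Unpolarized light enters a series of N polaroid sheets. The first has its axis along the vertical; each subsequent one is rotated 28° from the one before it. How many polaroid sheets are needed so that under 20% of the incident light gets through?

N = 5

First polarizer halves the unpolarized light: factor 1/2.
Each further stage multiplies by cos²(28°) = 0.7796.
After N polarizers: T = 0.5·0.7796^(N−1). Require T < 0.20 ⇒ N−1 > ln(0.20/0.5)/ln(0.7796) = 3.68, so N−1 ≥ 4 and N = 5.
Check: N=5 gives T = 0.1847 < 0.20; N=4 gives T = 0.2369.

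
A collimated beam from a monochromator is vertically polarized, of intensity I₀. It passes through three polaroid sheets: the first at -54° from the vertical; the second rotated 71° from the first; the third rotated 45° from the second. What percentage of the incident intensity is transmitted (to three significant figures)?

I₁ = I₀ cos²(-54° − 0°) = I₀ cos²(54°) = 0.3455 I₀.
I₂ = I₁ cos²(71°) = 0.3455 · 0.106 I₀ = 0.03662 I₀.
I₃ = I₂ cos²(45°) = 0.03662 · 0.5 I₀ = 0.01831 I₀.
That is 1.831% of the incident intensity.

≈ 1.83%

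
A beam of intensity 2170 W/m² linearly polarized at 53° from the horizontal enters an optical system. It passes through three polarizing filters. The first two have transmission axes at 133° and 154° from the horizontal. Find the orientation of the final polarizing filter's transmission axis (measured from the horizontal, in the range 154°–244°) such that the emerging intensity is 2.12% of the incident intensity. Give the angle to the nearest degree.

I₁ = I₀ cos²(133° − 53°) = I₀ cos²(80°) = 0.03015 I₀.
I₂ = I₁ cos²(154° − 133°) = 0.03015 I₀ · cos²(21°) = 0.02628 I₀.
Need I₃/I₀ = 0.0212, so cos²(θ − 154°) = 0.0212 / 0.02628 = 0.8067.
θ − 154° = arccos(√0.8067) = 26.1°, giving θ ≈ 154 + 26.1 = 180.1°.

θ ≈ 180°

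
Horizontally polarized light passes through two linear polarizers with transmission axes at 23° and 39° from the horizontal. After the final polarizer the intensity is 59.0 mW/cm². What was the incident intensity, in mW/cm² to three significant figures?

I₀ ≈ 75.4 mW/cm²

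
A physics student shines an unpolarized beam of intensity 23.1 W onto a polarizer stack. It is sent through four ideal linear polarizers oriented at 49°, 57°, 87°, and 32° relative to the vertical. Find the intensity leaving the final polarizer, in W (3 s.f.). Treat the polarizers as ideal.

Unpolarized light through the first polarizer → I₁ = 23.1 W/2 = 11.55 W, polarized at 49°.
I₂ = I₁ · cos²(8°) = 11.55 · 0.9806 = 11.33 W.
I₃ = I₂ · cos²(30°) = 11.33 · 0.75 = 8.495 W.
I₄ = I₃ · cos²(55°) = 8.495 · 0.329 = 2.795 W.

I ≈ 2.79 W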